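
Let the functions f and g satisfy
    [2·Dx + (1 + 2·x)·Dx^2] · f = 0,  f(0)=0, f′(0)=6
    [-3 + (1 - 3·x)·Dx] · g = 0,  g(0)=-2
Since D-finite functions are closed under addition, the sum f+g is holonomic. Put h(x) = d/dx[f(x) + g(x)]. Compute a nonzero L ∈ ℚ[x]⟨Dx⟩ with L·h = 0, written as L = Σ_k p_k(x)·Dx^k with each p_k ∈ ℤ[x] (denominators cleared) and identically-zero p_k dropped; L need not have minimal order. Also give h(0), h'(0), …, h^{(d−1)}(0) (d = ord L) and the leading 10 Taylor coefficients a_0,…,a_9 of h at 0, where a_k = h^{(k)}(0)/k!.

L = (-78 - 36·x) + (-23 - 132·x - 72·x^2)·Dx + (4 - x - 27·x^2 - 18·x^3)·Dx^2  (order 2).
h: a_k = 0, -48, -138, -696, -2334, -8940, -30234, -105744, -352758, -1184052, …
ICs: h(0) = 0, h′(0) = -48.

f: a_k = 0, 6, -6, 8, -12, 96/5, -32, 384/7, -96, 512/3, …
g: a_k = -2, -6, -18, -54, -162, -486, -1458, -4374, -13122, -39366, …
f+g: L₀ = lclm(L_f,L_g), ord ≤ 2+1.
h=h₀': d/dx-closure on L₀ ⇒ L.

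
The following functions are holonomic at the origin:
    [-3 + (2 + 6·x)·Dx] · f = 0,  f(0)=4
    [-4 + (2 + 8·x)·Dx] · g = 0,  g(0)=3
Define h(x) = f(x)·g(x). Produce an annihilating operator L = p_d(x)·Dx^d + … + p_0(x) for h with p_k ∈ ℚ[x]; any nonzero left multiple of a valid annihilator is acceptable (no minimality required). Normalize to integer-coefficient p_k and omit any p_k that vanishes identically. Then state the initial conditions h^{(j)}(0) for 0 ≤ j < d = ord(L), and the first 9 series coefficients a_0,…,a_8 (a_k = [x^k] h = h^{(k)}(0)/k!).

f: a_k = 4, 6, -9/2, 27/4, -405/32, 1701/64, -15309/256, 72171/512, -2814669/8192, …
g: a_k = 3, 6, -6, 12, -30, 84, -252, 792, -2574, …
L₀ := L_f ⊗_s L_g (sym. prod.), ord ≤ 1.
L = (-7 - 24·x) + (2 + 14·x + 24·x^2)·Dx  (order 1).
h: a_k = 12, 42, -3/2, 21/4, -591/32, 4179/64, -59391/256, 424053/512, -24334983/8192, …
ICs: h(0) = 12.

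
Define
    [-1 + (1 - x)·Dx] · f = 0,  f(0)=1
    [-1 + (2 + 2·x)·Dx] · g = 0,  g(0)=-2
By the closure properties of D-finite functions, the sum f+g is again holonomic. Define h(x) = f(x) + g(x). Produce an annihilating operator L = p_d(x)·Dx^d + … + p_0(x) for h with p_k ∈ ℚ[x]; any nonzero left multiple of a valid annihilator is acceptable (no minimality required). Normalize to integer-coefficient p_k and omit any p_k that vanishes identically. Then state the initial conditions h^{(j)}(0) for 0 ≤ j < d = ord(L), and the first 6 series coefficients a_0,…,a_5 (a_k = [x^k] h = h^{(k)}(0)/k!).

L = (-5 - 3·x) + (9 + 14·x + 9·x^2)·Dx + (-2 - 6·x + 2·x^2 + 6·x^3)·Dx^2  (order 2).
h: a_k = -1, 0, 5/4, 7/8, 69/64, 121/128, …
ICs: h(0) = -1, h′(0) = 0.

f: a_k = 1, 1, 1, 1, 1, 1, …
g: a_k = -2, -1, 1/4, -1/8, 5/64, -7/128, …
L₀ := lclm(L_f,L_g); ord L₀ ≤ 1+1.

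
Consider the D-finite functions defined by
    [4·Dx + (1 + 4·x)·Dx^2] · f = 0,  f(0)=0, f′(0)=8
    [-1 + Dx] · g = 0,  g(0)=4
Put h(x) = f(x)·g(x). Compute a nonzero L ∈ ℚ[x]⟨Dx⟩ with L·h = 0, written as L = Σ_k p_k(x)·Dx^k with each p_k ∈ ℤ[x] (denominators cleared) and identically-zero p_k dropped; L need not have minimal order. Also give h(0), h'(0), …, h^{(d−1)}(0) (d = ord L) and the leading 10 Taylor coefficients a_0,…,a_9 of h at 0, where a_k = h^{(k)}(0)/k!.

L = (-3 + 4·x) + (2 - 8·x)·Dx + (1 + 4·x)·Dx^2  (order 2).
h: a_k = 0, 32, -32, 368/3, -368, 6012/5, -36476/9, 4411174/315, -2218006/45, 665269331/3780, …
ICs: h(0) = 0, h′(0) = 32.

f: a_k = 0, 8, -16, 128/3, -128, 2048/5, -4096/3, 32768/7, -16384, 524288/9, …
g: a_k = 4, 4, 2, 2/3, 1/6, 1/30, 1/180, 1/1260, 1/10080, 1/90720, …
f·g: L₀ = L_f ⊗_s L_g, ord ≤ 2·1.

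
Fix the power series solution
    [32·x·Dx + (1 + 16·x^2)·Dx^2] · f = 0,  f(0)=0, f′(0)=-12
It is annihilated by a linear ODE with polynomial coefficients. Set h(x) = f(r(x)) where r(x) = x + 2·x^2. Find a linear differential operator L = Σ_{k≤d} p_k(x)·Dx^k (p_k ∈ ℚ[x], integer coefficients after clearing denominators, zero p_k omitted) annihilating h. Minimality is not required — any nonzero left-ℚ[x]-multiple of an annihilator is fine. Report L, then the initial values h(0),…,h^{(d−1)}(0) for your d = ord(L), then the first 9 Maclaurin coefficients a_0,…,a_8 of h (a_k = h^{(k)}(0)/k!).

L = (-4 + 32·x + 256·x^2 + 768·x^3 + 768·x^4)·Dx + (1 + 4·x + 16·x^2 + 128·x^3 + 320·x^4 + 256·x^5)·Dx^2  (order 2).
h: a_k = 0, -12, -24, 64, 384, 768/5, -5632, -122880/7, 49152, …
ICs: h(0) = 0, h′(0) = -12.

f: a_k = 0, -12, 0, 64, 0, -3072/5, 0, 49152/7, 0, …
L₀ from L_f via x↦r, Dx↦r'^{-1}Dx.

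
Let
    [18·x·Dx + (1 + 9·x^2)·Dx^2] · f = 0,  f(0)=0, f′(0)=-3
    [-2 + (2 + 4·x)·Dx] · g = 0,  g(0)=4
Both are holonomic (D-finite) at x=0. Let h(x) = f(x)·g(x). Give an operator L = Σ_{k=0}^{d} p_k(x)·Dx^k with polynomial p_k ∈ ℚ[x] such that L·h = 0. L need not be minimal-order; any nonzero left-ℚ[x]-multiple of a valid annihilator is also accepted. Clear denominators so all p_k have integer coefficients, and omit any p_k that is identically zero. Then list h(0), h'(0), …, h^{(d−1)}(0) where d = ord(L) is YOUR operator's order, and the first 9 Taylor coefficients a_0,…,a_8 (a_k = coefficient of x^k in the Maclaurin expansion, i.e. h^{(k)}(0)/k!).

f: a_k = 0, -3, 0, 9, 0, -243/5, 0, 2187/7, 0, …
g: a_k = 4, 4, -2, 2, -5/2, 7/2, -21/4, 33/4, -429/32, …
f·g: L₀ = L_f ⊗_s L_g, ord ≤ 2·1.
L = (3 - 18·x - 9·x^2) + (-2 + 14·x + 54·x^2 + 36·x^3)·Dx + (1 + 4·x + 13·x^2 + 36·x^3 + 36·x^4)·Dx^2  (order 2).
h: a_k = 0, -12, -12, 42, 30, -2049/10, -1869/10, 187623/140, 162297/140, …
ICs: h(0) = 0, h′(0) = -12.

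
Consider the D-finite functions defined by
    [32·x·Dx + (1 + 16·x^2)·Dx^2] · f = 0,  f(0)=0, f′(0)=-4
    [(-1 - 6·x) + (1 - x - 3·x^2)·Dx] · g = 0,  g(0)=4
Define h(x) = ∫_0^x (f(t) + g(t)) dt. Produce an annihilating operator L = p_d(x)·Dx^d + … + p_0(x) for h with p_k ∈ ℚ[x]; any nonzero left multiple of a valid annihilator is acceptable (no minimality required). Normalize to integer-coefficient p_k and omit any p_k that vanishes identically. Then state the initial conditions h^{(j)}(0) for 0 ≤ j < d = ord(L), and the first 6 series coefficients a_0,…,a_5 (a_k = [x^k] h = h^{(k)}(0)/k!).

f: a_k = 0, -4, 0, 64/3, 0, -1024/5, …
g: a_k = 4, 4, 16, 28, 76, 160, …
Weyl lclm of L_f,L_g ⇒ L₀ (ord ≤ 3).
∫: right-multiply L₀ by Dx.
L = (128 - 512·x - 10560·x^2 - 25344·x^3 - 95904·x^4 - 41472·x^6)·Dx^2 + (-37 - 208·x + 206·x^2 - 1476·x^3 - 24336·x^4 - 66528·x^5 - 6912·x^6 - 41472·x^7)·Dx^3 + (4 + 21·x + 198·x^2 + 90·x^3 + 1775·x^4 - 4080·x^5 - 6336·x^6 - 2304·x^7 - 6912·x^8)·Dx^4  (order 4).
h: a_k = 0, 4, 0, 16/3, 37/3, 76/5, …
ICs: h(0) = 0, h′(0) = 4, h′′(0) = 0, h′′′(0) = 32.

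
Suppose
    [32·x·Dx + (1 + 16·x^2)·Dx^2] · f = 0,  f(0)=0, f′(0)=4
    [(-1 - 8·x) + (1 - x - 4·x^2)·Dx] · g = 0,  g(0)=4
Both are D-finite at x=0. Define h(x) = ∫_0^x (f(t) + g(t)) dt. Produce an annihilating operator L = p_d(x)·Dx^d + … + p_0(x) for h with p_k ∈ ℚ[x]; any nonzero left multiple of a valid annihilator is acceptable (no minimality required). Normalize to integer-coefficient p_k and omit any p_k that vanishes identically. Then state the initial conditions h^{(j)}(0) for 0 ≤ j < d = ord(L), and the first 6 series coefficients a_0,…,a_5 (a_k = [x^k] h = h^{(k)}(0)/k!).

f: a_k = 0, 4, 0, -64/3, 0, 1024/5, …
g: a_k = 4, 4, 20, 36, 116, 260, …
h₀=f+g: left-lcm gives L₀, ord ≤ 3.
Integrate: L := L₀·Dx.
L = (160 - 640·x - 14848·x^2 - 36864·x^3 - 178176·x^4 - 98304·x^6)·Dx^2 + (-43 - 336·x - 16·x^2 - 3072·x^3 - 35072·x^4 - 124928·x^5 - 12288·x^6 - 98304·x^7)·Dx^3 + (5 + 23·x + 272·x^2 + 16·x^3 + 2368·x^4 - 5888·x^5 - 12288·x^6 - 4096·x^7 - 16384·x^8)·Dx^4  (order 4).
h: a_k = 0, 4, 4, 20/3, 11/3, 116/5, …
ICs: h(0) = 0, h′(0) = 4, h′′(0) = 8, h′′′(0) = 40.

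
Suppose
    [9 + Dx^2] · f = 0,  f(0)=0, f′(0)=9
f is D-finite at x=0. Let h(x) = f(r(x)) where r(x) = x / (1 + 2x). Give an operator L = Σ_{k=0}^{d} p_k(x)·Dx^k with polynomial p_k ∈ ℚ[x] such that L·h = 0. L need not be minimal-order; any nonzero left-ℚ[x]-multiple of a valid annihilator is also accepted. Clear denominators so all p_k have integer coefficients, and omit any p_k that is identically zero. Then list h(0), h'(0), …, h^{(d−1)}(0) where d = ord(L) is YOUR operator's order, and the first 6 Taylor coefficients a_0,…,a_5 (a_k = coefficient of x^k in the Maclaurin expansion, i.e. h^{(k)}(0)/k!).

f: a_k = 0, 9, 0, -27/2, 0, 243/40, …
Change of var in L_f (x↦r) gives L₀.
L = 9 + (4 + 24·x + 48·x^2 + 32·x^3)·Dx + (1 + 8·x + 24·x^2 + 32·x^3 + 16·x^4)·Dx^2  (order 2).
h: a_k = 0, 9, -18, 45/2, 9, -6957/40, …
ICs: h(0) = 0, h′(0) = 9.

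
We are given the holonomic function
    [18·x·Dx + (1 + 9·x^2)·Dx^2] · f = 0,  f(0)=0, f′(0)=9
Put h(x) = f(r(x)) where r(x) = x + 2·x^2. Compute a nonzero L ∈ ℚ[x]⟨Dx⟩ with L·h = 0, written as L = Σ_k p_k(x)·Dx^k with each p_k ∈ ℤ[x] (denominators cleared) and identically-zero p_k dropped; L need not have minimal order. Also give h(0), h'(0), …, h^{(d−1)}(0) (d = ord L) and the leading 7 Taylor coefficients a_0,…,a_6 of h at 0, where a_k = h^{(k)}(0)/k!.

L = (-4 + 18·x + 144·x^2 + 432·x^3 + 432·x^4)·Dx + (1 + 4·x + 9·x^2 + 72·x^3 + 180·x^4 + 144·x^5)·Dx^2  (order 2).
h: a_k = 0, 9, 18, -27, -162, -891/5, 1242, …
ICs: h(0) = 0, h′(0) = 9.

f: a_k = 0, 9, 0, -27, 0, 729/5, 0, …
h₀=f(r): pull back L_f along r ⇒ L₀.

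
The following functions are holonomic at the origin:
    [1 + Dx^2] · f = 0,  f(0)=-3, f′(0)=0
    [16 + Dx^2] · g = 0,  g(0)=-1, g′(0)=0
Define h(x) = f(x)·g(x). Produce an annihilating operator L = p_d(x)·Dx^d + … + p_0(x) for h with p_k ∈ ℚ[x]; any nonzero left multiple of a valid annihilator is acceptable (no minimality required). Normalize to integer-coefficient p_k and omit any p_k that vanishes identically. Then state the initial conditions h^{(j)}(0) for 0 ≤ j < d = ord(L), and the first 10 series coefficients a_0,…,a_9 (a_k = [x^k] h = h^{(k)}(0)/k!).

L = 225 + 34·Dx^2 + Dx^4  (order 4).
h: a_k = 3, 0, -51/2, 0, 353/8, 0, -8177/240, 0, 198593/13440, 0, …
ICs: h(0) = 3, h′(0) = 0, h′′(0) = -51, h′′′(0) = 0.

f: a_k = -3, 0, 3/2, 0, -1/8, 0, 1/240, 0, -1/13440, 0, …
g: a_k = -1, 0, 8, 0, -32/3, 0, 256/45, 0, -512/315, 0, …
h₀=f·g: eliminate ⇒ L₀, order ≤ 2·2.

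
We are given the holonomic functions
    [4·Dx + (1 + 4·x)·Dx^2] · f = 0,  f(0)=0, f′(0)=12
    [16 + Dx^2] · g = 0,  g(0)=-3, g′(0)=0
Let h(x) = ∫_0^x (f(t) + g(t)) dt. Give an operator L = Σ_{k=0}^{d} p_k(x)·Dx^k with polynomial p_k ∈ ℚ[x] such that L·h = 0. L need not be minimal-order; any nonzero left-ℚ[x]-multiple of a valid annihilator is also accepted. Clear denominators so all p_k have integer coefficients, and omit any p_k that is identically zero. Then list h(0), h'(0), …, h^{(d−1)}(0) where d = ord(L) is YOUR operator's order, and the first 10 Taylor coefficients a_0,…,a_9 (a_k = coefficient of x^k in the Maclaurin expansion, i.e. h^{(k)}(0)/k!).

f: a_k = 0, 12, -24, 64, -192, 3072/5, -2048, 49152/7, -24576, 262144/3, …
g: a_k = -3, 0, 24, 0, -32, 0, 256/15, 0, -512/105, 0, …
Sum ⇒ L₀ = lclm(L_f,L_g) in ℚ(x)⟨Dx⟩.
h=∫h₀ ⇒ L = L₀·Dx.
L = (448 + 512·x + 1024·x^2)·Dx^2 + (48 + 320·x + 768·x^2 + 1024·x^3)·Dx^3 + (28 + 32·x + 64·x^2)·Dx^4 + (3 + 20·x + 48·x^2 + 64·x^3)·Dx^5  (order 5).
h: a_k = 0, -3, 6, 0, 16, -224/5, 512/5, -4352/15, 6144/7, -2580992/945, …
ICs: h(0) = 0, h′(0) = -3, h′′(0) = 12, h′′′(0) = 0, h′′′′(0) = 384.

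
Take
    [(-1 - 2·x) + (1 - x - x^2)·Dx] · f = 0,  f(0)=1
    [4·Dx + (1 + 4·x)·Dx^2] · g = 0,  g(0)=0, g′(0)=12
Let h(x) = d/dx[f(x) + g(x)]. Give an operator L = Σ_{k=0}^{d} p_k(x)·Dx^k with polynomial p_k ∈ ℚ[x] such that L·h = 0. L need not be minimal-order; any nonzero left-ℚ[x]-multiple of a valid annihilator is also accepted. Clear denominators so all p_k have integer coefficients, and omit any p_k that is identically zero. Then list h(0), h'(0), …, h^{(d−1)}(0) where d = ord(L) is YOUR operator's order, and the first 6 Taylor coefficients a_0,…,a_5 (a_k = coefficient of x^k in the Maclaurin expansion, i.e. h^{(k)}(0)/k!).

f: a_k = 1, 1, 2, 3, 5, 8, …
g: a_k = 0, 12, -24, 64, -192, 3072/5, …
Sum ⇒ L₀ = lclm(L_f,L_g) in ℚ(x)⟨Dx⟩.
h₀' ⇒ L via d/dx closure of L₀.
L = (100 + 272·x + 392·x^2 + 144·x^3 + 96·x^4) + (-7 + 96·x + 434·x^2 + 540·x^3 + 304·x^4 + 160·x^5)·Dx + (-4 - 25·x - 28·x^2 + 46·x^3 + 73·x^4 + 76·x^5 + 32·x^6)·Dx^2  (order 2).
h: a_k = 13, -44, 201, -748, 3112, -12210, …
ICs: h(0) = 13, h′(0) = -44.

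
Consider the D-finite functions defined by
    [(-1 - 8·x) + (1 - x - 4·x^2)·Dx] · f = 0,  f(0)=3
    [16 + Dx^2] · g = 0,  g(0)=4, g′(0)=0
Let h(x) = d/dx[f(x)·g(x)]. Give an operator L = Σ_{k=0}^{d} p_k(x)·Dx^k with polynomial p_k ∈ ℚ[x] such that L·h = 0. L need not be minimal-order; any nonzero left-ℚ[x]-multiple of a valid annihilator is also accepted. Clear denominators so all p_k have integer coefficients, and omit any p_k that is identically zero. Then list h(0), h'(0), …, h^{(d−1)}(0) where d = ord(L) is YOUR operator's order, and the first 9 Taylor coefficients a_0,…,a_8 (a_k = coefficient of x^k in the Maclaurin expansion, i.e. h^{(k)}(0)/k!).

L = (-12 - 64·x - 224·x^2 + 256·x^3 + 512·x^4) + (-1 - 4·x + 48·x^2 + 128·x^3)·Dx + (1 - 3·x - 10·x^2 + 16·x^3 + 32·x^4)·Dx^2  (order 2).
h: a_k = 12, -72, 36, -16, 220, -1208/5, 14252/15, -1632/35, 169188/35, …
ICs: h(0) = 12, h′(0) = -72.

f: a_k = 3, 3, 15, 27, 87, 195, 543, 1323, 3495, …
g: a_k = 4, 0, -32, 0, 128/3, 0, -1024/45, 0, 2048/315, …
f·g: L₀ = L_f ⊗_s L_g, ord ≤ 1·2.
h=h₀': d/dx-closure on L₀ ⇒ L.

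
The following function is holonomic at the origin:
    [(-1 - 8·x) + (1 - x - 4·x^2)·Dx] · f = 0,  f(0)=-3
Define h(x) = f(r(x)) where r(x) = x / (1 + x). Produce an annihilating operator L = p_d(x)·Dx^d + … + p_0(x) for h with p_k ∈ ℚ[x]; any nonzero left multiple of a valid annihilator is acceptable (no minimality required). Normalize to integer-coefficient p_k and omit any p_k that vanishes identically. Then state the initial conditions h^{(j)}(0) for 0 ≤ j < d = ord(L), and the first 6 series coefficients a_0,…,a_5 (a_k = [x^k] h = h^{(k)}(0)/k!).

f: a_k = -3, -3, -15, -27, -87, -195, …
Substitute x→r, Dx→(1/r')Dx; clear ⇒ L₀.
L = (1 + 9·x) + (-1 - 2·x + 3·x^2 + 4·x^3)·Dx  (order 1).
h: a_k = -3, -3, -12, 0, -48, 48, …
ICs: h(0) = -3.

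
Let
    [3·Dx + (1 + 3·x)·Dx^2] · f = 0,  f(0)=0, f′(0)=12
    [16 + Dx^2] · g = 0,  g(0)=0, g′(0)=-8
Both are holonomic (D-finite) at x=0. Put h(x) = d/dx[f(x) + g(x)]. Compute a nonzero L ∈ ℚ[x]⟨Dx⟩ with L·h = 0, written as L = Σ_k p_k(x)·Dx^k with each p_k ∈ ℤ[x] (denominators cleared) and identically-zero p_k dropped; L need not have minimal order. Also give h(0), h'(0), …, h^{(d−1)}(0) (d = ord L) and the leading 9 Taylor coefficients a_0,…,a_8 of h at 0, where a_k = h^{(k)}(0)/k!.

f: a_k = 0, 12, -18, 36, -81, 972/5, -486, 8748/7, -6561/2, …
g: a_k = 0, -8, 0, 64/3, 0, -256/15, 0, 2048/315, 0, …
L₀ := lclm(L_f,L_g); ord L₀ ≤ 2+2.
h=h₀': d/dx-closure on L₀ ⇒ L.
L = (1680 + 2304·x + 3456·x^2) + (272 + 1584·x + 3456·x^2 + 3456·x^3)·Dx + (105 + 144·x + 216·x^2)·Dx^2 + (17 + 99·x + 216·x^2 + 216·x^3)·Dx^3  (order 3).
h: a_k = 4, -36, 172, -324, 2660/3, -2916, 395708/45, -26244, 24796484/315, …
ICs: h(0) = 4, h′(0) = -36, h′′(0) = 344.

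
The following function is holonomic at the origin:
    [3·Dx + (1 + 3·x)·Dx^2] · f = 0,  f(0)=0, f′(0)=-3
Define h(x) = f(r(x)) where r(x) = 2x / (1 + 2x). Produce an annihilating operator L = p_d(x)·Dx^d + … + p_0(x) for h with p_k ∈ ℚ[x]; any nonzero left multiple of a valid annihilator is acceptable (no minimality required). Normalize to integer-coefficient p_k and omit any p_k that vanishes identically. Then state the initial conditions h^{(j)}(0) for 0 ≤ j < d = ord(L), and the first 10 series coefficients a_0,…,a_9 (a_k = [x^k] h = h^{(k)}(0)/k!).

L = (10 + 32·x)·Dx + (1 + 10·x + 16·x^2)·Dx^2  (order 2).
h: a_k = 0, -6, 30, -168, 1020, -32736/5, 43680, -2097024/7, 2097120, -14913024, …
ICs: h(0) = 0, h′(0) = -6.

f: a_k = 0, -3, 9/2, -9, 81/4, -243/5, 243/2, -2187/7, 6561/8, -2187, …
f∘r: x↦r, Dx↦Dx/r' in L_f ⇒ L₀.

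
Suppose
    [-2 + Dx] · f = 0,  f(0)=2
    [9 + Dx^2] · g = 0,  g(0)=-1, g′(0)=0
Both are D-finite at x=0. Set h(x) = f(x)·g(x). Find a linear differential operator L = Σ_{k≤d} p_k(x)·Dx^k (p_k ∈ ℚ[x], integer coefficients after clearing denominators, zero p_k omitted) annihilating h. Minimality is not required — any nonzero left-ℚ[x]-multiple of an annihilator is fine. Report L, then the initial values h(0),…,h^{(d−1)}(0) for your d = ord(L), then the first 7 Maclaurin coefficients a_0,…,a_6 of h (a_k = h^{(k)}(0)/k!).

f: a_k = 2, 4, 4, 8/3, 4/3, 8/15, 8/45, …
g: a_k = -1, 0, 9/2, 0, -27/8, 0, 81/80, …
Sym-product of L_f,L_g gives L₀ (≤ ord 2).
L = 13 - 4·Dx + Dx^2  (order 2).
h: a_k = -2, -4, 5, 46/3, 119/12, -61/30, -407/72, …
ICs: h(0) = -2, h′(0) = -4.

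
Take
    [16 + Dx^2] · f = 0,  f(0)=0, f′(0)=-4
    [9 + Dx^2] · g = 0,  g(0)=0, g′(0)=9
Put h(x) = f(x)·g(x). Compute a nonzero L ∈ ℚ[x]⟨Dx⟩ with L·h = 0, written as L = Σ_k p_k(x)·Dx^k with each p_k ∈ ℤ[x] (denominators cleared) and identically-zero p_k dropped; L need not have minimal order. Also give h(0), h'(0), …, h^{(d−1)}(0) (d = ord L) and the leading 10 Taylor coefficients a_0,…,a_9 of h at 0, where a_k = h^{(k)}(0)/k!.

L = 49 + 50·Dx^2 + Dx^4  (order 4).
h: a_k = 0, 0, -36, 0, 150, 0, -2451/10, 0, 6005/28, 0, …
ICs: h(0) = 0, h′(0) = 0, h′′(0) = -72, h′′′(0) = 0.

f: a_k = 0, -4, 0, 32/3, 0, -128/15, 0, 1024/315, 0, -2048/2835, …
g: a_k = 0, 9, 0, -27/2, 0, 243/40, 0, -729/560, 0, 729/4480, …
Product ⇒ symmetric product L₀, ord ≤ 4.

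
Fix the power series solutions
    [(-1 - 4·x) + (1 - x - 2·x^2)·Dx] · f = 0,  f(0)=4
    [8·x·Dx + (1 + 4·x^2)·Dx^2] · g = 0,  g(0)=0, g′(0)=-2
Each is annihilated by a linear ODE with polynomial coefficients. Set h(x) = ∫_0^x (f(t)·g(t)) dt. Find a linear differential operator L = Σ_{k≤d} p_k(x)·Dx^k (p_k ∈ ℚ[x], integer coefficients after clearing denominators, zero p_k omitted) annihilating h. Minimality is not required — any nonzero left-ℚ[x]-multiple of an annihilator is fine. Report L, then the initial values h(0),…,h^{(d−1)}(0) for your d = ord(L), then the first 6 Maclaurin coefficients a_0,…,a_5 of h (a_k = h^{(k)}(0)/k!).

f: a_k = 4, 4, 12, 20, 44, 84, …
g: a_k = 0, -2, 0, 8/3, 0, -32/5, …
Sym-product of L_f,L_g gives L₀ (≤ ord 2).
h=∫₀ˣh₀: take L = L₀·Dx.
L = (4 + 8·x + 48·x^2)·Dx + (2 + 16·x^2 + 48·x^3)·Dx^2 + (-1 + x - 2·x^2 + 4·x^3 + 8·x^4)·Dx^3  (order 3).
h: a_k = 0, 0, -4, -8/3, -10/3, -88/15, …
ICs: h(0) = 0, h′(0) = 0, h′′(0) = -8.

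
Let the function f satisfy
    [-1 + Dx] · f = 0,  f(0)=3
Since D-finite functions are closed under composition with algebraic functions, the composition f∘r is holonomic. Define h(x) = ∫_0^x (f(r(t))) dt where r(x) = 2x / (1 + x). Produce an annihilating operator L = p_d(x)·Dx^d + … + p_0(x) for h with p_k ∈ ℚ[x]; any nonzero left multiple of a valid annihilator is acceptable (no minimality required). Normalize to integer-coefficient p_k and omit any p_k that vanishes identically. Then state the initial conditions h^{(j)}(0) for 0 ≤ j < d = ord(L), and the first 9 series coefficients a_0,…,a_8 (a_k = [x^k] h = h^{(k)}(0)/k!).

L = -2·Dx + (1 + 2·x + x^2)·Dx^2  (order 2).
h: a_k = 0, 3, 3, 0, -1/2, 2/5, -1/5, 4/105, 5/84, …
ICs: h(0) = 0, h′(0) = 3.

f: a_k = 3, 3, 3/2, 1/2, 1/8, 1/40, 1/240, 1/1680, 1/13440, …
f∘r: x↦r, Dx↦Dx/r' in L_f ⇒ L₀.
∫: right-multiply L₀ by Dx.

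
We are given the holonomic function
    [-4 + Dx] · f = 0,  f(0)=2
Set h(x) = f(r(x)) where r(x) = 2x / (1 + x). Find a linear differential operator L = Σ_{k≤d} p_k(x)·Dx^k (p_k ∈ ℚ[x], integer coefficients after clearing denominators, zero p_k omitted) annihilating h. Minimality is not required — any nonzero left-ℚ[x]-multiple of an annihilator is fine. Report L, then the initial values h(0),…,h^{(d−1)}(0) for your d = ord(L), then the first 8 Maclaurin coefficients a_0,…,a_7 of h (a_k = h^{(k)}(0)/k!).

L = -8 + (1 + 2·x + x^2)·Dx  (order 1).
h: a_k = 2, 16, 48, 176/3, 16/3, -176/5, 368/45, 6448/315, …
ICs: h(0) = 2.

f: a_k = 2, 8, 16, 64/3, 64/3, 256/15, 512/45, 2048/315, …
L₀ from L_f via x↦r, Dx↦r'^{-1}Dx.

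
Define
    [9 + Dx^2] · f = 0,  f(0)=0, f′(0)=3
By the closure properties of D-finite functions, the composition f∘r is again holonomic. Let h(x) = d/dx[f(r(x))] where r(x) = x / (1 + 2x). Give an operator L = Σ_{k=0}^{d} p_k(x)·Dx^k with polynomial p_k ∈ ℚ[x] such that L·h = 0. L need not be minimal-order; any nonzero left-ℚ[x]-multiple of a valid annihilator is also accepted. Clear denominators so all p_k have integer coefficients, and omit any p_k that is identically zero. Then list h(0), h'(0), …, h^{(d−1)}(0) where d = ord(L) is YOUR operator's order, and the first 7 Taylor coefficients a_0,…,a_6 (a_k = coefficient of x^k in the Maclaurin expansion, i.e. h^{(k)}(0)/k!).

L = (33 + 96·x + 96·x^2) + (12 + 72·x + 144·x^2 + 96·x^3)·Dx + (1 + 8·x + 24·x^2 + 32·x^3 + 16·x^4)·Dx^2  (order 2).
h: a_k = 3, -12, 45/2, 12, -2319/8, 2925/2, -429483/80, …
ICs: h(0) = 3, h′(0) = -12.

f: a_k = 0, 3, 0, -9/2, 0, 81/40, 0, …
Change of var in L_f (x↦r) gives L₀.
h₀' ⇒ L via d/dx closure of L₀.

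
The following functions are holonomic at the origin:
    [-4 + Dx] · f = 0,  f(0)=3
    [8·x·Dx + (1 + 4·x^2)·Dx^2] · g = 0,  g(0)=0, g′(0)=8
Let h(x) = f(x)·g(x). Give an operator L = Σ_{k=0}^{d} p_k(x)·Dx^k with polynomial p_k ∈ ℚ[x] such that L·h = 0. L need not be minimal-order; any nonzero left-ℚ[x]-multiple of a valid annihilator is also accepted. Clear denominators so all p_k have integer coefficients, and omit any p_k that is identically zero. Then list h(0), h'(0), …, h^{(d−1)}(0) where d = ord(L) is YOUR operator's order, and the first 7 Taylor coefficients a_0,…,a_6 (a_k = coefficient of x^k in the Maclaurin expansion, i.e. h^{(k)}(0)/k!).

f: a_k = 3, 12, 24, 32, 32, 128/5, 256/15, …
g: a_k = 0, 8, 0, -32/3, 0, 128/5, 0, …
f·g: L₀ = L_f ⊗_s L_g, ord ≤ 1·2.
L = (16 - 32·x + 64·x^2) + (-8 + 8·x - 32·x^2)·Dx + (1 + 4·x^2)·Dx^2  (order 2).
h: a_k = 0, 24, 96, 160, 128, 384/5, 512/3, …
ICs: h(0) = 0, h′(0) = 24.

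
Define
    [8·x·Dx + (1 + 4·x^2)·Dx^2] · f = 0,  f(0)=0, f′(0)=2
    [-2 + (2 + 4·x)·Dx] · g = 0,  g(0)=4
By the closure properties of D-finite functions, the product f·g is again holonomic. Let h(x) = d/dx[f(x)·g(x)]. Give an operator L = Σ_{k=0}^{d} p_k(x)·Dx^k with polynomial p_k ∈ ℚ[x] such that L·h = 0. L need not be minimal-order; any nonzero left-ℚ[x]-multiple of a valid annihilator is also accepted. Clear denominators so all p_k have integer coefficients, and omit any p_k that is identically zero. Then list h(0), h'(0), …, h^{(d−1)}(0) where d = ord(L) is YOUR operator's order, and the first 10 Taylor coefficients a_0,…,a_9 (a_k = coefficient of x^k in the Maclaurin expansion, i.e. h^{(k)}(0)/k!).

f: a_k = 0, 2, 0, -8/3, 0, 32/5, 0, -128/7, 0, 512/9, …
g: a_k = 4, 4, -2, 2, -5/2, 7/2, -21/4, 33/4, -429/32, 715/32, …
Sym-product of L_f,L_g gives L₀ (≤ ord 2).
h=h₀': d/dx-closure on L₀ ⇒ L.
L = (5 + 80·x + 8·x^2 - 192·x^3 - 48·x^4) + (14 + 84·x + 144·x^2 - 224·x^3 - 672·x^4 - 192·x^5)·Dx + (3 + 4·x - 12·x^2 - 32·x^3 - 112·x^4 - 192·x^5 - 64·x^6)·Dx^2  (order 2).
h: a_k = 8, 16, -44, -80/3, 389/3, 818/5, -18853/30, -44668/105, 237197/112, 1189801/504, …
ICs: h(0) = 8, h′(0) = 16.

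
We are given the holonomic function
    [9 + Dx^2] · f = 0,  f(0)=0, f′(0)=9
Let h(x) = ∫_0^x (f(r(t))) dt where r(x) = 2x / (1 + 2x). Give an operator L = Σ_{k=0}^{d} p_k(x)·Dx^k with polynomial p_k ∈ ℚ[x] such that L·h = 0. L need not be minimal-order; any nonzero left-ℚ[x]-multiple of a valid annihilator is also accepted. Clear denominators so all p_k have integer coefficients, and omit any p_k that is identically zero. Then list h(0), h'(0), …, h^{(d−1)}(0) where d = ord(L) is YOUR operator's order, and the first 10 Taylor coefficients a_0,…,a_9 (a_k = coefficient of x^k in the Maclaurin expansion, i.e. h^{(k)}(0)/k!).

L = 36·Dx + (4 + 24·x + 48·x^2 + 32·x^3)·Dx^2 + (1 + 8·x + 24·x^2 + 32·x^3 + 16·x^4)·Dx^3  (order 3).
h: a_k = 0, 0, 9, -12, -9, 504/5, -1758/5, 6120/7, -58059/35, 10096/5, …
ICs: h(0) = 0, h′(0) = 0, h′′(0) = 18.

f: a_k = 0, 9, 0, -27/2, 0, 243/40, 0, -729/560, 0, 729/4480, …
Change of var in L_f (x↦r) gives L₀.
Integrate: L := L₀·Dx.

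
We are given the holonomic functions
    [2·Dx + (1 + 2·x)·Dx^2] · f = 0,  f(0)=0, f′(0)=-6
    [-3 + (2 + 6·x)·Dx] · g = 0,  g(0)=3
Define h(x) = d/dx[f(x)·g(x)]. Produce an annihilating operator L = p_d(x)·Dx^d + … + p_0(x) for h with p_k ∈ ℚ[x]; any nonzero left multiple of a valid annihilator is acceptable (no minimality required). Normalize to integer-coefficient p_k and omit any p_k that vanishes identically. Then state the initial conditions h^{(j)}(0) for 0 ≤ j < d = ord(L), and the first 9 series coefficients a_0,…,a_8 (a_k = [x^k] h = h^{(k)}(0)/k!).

f: a_k = 0, -6, 6, -8, 12, -96/5, 32, -384/7, 96, …
g: a_k = 3, 9/2, -27/8, 81/16, -1215/128, 5103/256, -45927/1024, 216513/2048, -8444007/32768, …
h₀=f·g: eliminate ⇒ L₀, order ≤ 2·1.
h=h₀': d/dx-closure on L₀ ⇒ L.
L = (39 + 180·x + 108·x^2) + (116 + 756·x + 1512·x^2 + 864·x^3)·Dx + (20 + 184·x + 612·x^2 + 864·x^3 + 432·x^4)·Dx^2  (order 2).
h: a_k = -18, -18, 279/4, -405/2, 35433/64, -476073/320, 10207611/2560, -48056103/4480, 3331771227/114688, …
ICs: h(0) = -18, h′(0) = -18.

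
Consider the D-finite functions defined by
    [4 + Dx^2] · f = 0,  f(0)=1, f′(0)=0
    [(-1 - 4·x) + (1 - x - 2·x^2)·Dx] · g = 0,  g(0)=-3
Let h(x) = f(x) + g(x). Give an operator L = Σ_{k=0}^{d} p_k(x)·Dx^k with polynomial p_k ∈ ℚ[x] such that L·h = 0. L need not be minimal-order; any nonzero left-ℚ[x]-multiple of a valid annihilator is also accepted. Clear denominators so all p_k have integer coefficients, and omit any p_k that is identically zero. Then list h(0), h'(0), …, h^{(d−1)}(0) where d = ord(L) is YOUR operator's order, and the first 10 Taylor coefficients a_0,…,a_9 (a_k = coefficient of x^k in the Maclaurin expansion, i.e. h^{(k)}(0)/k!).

L = (-68 - 304·x - 200·x^2 - 320·x^3 - 160·x^4 - 128·x^5) + (20 - 12·x - 24·x^2 - 8·x^3 - 48·x^4 - 96·x^5 - 64·x^6)·Dx + (-17 - 76·x - 50·x^2 - 80·x^3 - 40·x^4 - 32·x^5)·Dx^2 + (5 - 3·x - 6·x^2 - 2·x^3 - 12·x^4 - 24·x^5 - 16·x^6)·Dx^3  (order 3).
h: a_k = -2, -3, -11, -15, -97/3, -63, -5809/45, -255, -161593/315, -1023, …
ICs: h(0) = -2, h′(0) = -3, h′′(0) = -22.

f: a_k = 1, 0, -2, 0, 2/3, 0, -4/45, 0, 2/315, 0, …
g: a_k = -3, -3, -9, -15, -33, -63, -129, -255, -513, -1023, …
Sum ⇒ L₀ = lclm(L_f,L_g) in ℚ(x)⟨Dx⟩.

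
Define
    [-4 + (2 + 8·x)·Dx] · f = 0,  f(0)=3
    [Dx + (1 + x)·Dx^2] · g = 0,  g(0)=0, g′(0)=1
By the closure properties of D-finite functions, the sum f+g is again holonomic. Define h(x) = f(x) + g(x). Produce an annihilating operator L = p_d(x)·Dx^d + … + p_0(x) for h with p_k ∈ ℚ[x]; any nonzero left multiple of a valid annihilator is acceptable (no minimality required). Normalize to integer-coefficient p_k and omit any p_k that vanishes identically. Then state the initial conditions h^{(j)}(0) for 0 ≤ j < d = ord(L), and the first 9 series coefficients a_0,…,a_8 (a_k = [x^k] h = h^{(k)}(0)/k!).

L = (-8 + 4·x)·Dx + (-10 - 8·x + 20·x^2)·Dx^2 + (-1 - 3·x + 6·x^2 + 8·x^3)·Dx^3  (order 3).
h: a_k = 3, 7, -13/2, 37/3, -121/4, 421/5, -1513/6, 5545/7, -20593/8, …
ICs: h(0) = 3, h′(0) = 7, h′′(0) = -13.

f: a_k = 3, 6, -6, 12, -30, 84, -252, 792, -2574, …
g: a_k = 0, 1, -1/2, 1/3, -1/4, 1/5, -1/6, 1/7, -1/8, …
L₀ := lclm(L_f,L_g); ord L₀ ≤ 1+2.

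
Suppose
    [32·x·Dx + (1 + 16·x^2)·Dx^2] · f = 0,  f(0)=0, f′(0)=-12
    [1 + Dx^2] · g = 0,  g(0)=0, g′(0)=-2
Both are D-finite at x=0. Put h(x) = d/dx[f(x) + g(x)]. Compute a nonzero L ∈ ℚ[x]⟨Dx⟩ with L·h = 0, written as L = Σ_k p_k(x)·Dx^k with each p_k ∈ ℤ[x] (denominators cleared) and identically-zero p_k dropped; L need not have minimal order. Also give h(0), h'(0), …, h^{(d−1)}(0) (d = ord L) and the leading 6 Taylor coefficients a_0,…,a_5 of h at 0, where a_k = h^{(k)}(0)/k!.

f: a_k = 0, -12, 0, 64, 0, -3072/5, …
g: a_k = 0, -2, 0, 1/3, 0, -1/60, …
f+g: L₀ = lclm(L_f,L_g), ord ≤ 2+2.
Derive L from L₀ (diff closure).
L = (-6112·x + 99328·x^3 + 8192·x^5) + (-31 + 1072·x^2 + 25344·x^4 + 4096·x^6)·Dx + (-6112·x + 99328·x^3 + 8192·x^5)·Dx^2 + (-31 + 1072·x^2 + 25344·x^4 + 4096·x^6)·Dx^3  (order 3).
h: a_k = -14, 0, 193, 0, -36865/12, 0, …
ICs: h(0) = -14, h′(0) = 0, h′′(0) = 386.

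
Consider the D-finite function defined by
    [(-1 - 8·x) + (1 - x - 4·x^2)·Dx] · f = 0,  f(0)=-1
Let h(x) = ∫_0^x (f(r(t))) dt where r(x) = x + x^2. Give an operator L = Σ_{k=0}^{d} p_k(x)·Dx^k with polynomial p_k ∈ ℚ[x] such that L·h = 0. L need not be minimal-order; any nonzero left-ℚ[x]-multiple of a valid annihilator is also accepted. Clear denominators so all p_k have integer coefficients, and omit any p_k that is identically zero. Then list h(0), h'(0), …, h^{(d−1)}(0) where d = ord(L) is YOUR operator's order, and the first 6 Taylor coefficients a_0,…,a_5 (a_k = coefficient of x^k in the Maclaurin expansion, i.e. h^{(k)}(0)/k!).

L = (1 + 10·x + 24·x^2 + 16·x^3)·Dx + (-1 + x + 5·x^2 + 8·x^3 + 4·x^4)·Dx^2  (order 2).
h: a_k = 0, -1, -1/2, -2, -19/4, -61/5, …
ICs: h(0) = 0, h′(0) = -1.

f: a_k = -1, -1, -5, -9, -29, -65, …
Substitute x→r, Dx→(1/r')Dx; clear ⇒ L₀.
∫: right-multiply L₀ by Dx.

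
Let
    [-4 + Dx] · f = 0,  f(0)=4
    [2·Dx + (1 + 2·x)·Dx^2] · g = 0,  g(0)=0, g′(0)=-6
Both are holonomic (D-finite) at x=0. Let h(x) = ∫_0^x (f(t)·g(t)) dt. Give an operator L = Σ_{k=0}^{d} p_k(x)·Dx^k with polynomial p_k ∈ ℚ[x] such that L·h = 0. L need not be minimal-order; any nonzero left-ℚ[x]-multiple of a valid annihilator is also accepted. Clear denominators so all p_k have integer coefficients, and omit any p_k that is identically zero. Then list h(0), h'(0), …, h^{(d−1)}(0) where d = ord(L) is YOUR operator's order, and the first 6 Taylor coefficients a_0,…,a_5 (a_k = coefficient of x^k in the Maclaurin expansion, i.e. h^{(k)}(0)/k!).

L = (8 + 32·x)·Dx + (-6 - 16·x)·Dx^2 + (1 + 2·x)·Dx^3  (order 3).
h: a_k = 0, 0, -12, -24, -32, -144/5, …
ICs: h(0) = 0, h′(0) = 0, h′′(0) = -24.

f: a_k = 4, 16, 32, 128/3, 128/3, 512/15, …
g: a_k = 0, -6, 6, -8, 12, -96/5, …
Product ⇒ symmetric product L₀, ord ≤ 2.
Integrate: L := L₀·Dx.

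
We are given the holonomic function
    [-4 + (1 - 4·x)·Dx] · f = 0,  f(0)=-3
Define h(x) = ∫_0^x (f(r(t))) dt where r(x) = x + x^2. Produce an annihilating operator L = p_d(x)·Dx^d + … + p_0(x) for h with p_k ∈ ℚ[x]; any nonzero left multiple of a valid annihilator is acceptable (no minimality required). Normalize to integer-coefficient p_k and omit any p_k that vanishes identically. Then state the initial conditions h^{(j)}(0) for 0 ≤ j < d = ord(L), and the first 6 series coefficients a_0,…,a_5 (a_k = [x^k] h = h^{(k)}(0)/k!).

L = (4 + 8·x)·Dx + (-1 + 4·x + 4·x^2)·Dx^2  (order 2).
h: a_k = 0, -3, -6, -20, -72, -1392/5, …
ICs: h(0) = 0, h′(0) = -3.

f: a_k = -3, -12, -48, -192, -768, -3072, …
f∘r: x↦r, Dx↦Dx/r' in L_f ⇒ L₀.
h=∫h₀ ⇒ L = L₀·Dx.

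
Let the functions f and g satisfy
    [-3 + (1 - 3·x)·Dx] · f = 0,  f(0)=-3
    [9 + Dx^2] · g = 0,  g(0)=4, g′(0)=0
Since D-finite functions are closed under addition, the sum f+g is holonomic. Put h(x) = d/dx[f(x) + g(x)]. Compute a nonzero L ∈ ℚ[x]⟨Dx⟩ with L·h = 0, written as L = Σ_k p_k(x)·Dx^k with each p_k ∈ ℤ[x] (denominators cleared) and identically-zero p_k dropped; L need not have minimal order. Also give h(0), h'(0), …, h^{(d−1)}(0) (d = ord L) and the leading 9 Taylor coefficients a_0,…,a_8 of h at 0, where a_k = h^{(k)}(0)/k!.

L = (702 - 324·x + 486·x^2) + (-63 + 243·x - 243·x^2 + 243·x^3)·Dx + (78 - 36·x + 54·x^2)·Dx^2 + (-7 + 27·x - 27·x^2 + 27·x^3)·Dx^3  (order 3).
h: a_k = -9, -90, -243, -918, -3645, -131463/10, -45927, -22044231/140, -531441, …
ICs: h(0) = -9, h′(0) = -90, h′′(0) = -486.

f: a_k = -3, -9, -27, -81, -243, -729, -2187, -6561, -19683, …
g: a_k = 4, 0, -18, 0, 27/2, 0, -81/20, 0, 729/1120, …
L₀ := lclm(L_f,L_g); ord L₀ ≤ 1+2.
h₀' ⇒ L via d/dx closure of L₀.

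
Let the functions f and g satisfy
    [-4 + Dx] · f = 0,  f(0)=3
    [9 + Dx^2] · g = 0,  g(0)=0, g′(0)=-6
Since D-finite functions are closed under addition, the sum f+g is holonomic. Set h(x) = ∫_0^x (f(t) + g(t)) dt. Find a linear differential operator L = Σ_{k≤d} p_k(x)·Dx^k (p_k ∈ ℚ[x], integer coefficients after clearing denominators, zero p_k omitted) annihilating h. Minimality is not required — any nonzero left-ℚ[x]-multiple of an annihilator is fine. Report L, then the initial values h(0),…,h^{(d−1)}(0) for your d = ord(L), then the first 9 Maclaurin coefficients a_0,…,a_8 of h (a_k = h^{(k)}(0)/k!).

L = -36·Dx + 9·Dx^2 - 4·Dx^3 + Dx^4  (order 4).
h: a_k = 0, 3, 3, 8, 41/4, 32/5, 431/120, 256/105, 8921/6720, …
ICs: h(0) = 0, h′(0) = 3, h′′(0) = 6, h′′′(0) = 48.

f: a_k = 3, 12, 24, 32, 32, 128/5, 256/15, 1024/105, 512/105, …
g: a_k = 0, -6, 0, 9, 0, -81/20, 0, 243/280, 0, …
f+g: L₀ = lclm(L_f,L_g), ord ≤ 1+2.
h=∫₀ˣh₀: take L = L₀·Dx.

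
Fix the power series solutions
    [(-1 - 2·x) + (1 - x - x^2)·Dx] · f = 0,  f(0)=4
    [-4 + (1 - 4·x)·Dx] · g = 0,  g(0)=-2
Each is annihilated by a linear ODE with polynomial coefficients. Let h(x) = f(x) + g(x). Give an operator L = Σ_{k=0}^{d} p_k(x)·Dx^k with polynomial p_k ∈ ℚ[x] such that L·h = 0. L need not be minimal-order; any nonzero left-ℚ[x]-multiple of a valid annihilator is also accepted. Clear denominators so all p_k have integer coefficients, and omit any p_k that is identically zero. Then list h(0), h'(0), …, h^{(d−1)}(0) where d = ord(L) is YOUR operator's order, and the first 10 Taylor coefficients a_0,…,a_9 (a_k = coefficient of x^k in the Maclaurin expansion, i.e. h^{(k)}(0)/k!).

f: a_k = 4, 4, 8, 12, 20, 32, 52, 84, 136, 220, …
g: a_k = -2, -8, -32, -128, -512, -2048, -8192, -32768, -131072, -524288, …
f+g: L₀ = lclm(L_f,L_g), ord ≤ 1+1.
L = (-16 - 72·x + 24·x^2 - 32·x^3) + (28 - 38·x - 54·x^2 + 16·x^3 - 64·x^4)·Dx + (-3 + 17·x - 23·x^2 + 14·x^3 - 4·x^4 - 16·x^5)·Dx^2  (order 2).
h: a_k = 2, -4, -24, -116, -492, -2016, -8140, -32684, -130936, -524068, …
ICs: h(0) = 2, h′(0) = -4.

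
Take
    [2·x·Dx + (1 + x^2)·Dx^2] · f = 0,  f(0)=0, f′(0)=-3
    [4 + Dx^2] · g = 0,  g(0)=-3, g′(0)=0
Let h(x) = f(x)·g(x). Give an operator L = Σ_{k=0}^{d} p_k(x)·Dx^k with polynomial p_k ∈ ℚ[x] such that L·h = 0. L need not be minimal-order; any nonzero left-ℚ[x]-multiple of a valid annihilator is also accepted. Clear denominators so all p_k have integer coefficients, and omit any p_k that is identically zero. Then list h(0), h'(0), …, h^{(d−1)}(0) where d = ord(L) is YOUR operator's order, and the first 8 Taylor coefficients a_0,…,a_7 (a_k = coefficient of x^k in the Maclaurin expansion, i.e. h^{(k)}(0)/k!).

f: a_k = 0, -3, 0, 1, 0, -3/5, 0, 3/7, …
g: a_k = -3, 0, 6, 0, -2, 0, 4/15, 0, …
Sym-product of L_f,L_g gives L₀ (≤ ord 4).
L = (160 + 464·x^2 + 464·x^4 + 256·x^6 + 64·x^8) + (96·x + 224·x^3 + 192·x^5 + 64·x^7)·Dx + (60 + 188·x^2 + 216·x^4 + 128·x^6 + 32·x^8)·Dx^2 + (24·x + 56·x^3 + 48·x^5 + 16·x^7)·Dx^3 + (5 + 18·x^2 + 25·x^4 + 16·x^6 + 4·x^8)·Dx^4  (order 4).
h: a_k = 0, 9, 0, -21, 0, 69/5, 0, -269/35, …
ICs: h(0) = 0, h′(0) = 9, h′′(0) = 0, h′′′(0) = -126.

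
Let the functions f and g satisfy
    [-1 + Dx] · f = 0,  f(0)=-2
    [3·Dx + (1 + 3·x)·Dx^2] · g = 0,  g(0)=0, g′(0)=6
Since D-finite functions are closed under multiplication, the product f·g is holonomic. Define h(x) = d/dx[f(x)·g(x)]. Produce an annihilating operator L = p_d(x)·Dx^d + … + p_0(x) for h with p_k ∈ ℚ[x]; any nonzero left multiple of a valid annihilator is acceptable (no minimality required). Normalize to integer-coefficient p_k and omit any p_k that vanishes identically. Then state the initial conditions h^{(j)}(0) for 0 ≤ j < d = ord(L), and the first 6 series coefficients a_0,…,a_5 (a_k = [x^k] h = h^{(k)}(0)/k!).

f: a_k = -2, -2, -1, -1/3, -1/12, -1/60, …
g: a_k = 0, 6, -9, 18, -81/2, 486/5, …
L₀ := L_f ⊗_s L_g (sym. prod.), ord ≤ 2.
Derive L from L₀ (diff closure).
L = (13 - 12·x + 9·x^2) + (-11 + 15·x - 18·x^2)·Dx + (-2 - 3·x + 9·x^2)·Dx^2  (order 2).
h: a_k = -12, 12, -72, 208, -1289/2, 3921/2, …
ICs: h(0) = -12, h′(0) = 12.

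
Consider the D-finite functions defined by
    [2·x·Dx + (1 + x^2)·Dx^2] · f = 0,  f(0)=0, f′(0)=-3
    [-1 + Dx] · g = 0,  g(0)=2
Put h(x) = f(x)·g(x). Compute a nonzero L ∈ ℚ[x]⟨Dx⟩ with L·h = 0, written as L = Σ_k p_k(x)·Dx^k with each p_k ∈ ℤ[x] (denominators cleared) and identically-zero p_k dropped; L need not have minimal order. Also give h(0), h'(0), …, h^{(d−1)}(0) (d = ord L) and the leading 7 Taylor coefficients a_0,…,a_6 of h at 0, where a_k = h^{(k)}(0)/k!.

L = (1 - 2·x + x^2) + (-2 + 2·x - 2·x^2)·Dx + (1 + x^2)·Dx^2  (order 2).
h: a_k = 0, -6, -6, -1, 1, -9/20, -11/12, …
ICs: h(0) = 0, h′(0) = -6.

f: a_k = 0, -3, 0, 1, 0, -3/5, 0, …
g: a_k = 2, 2, 1, 1/3, 1/12, 1/60, 1/360, …
L₀ := L_f ⊗_s L_g (sym. prod.), ord ≤ 2.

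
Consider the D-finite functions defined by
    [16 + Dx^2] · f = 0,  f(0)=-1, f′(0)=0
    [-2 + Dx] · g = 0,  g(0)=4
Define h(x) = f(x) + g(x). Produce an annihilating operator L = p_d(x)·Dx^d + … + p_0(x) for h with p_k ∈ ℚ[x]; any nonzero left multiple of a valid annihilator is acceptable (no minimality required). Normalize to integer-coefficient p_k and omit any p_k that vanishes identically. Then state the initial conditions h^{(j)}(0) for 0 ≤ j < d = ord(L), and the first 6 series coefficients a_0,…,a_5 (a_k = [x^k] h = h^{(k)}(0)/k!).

L = -32 + 16·Dx - 2·Dx^2 + Dx^3  (order 3).
h: a_k = 3, 8, 16, 16/3, -8, 16/15, …
ICs: h(0) = 3, h′(0) = 8, h′′(0) = 32.

f: a_k = -1, 0, 8, 0, -32/3, 0, …
g: a_k = 4, 8, 8, 16/3, 8/3, 16/15, …
Weyl lclm of L_f,L_g ⇒ L₀ (ord ≤ 3).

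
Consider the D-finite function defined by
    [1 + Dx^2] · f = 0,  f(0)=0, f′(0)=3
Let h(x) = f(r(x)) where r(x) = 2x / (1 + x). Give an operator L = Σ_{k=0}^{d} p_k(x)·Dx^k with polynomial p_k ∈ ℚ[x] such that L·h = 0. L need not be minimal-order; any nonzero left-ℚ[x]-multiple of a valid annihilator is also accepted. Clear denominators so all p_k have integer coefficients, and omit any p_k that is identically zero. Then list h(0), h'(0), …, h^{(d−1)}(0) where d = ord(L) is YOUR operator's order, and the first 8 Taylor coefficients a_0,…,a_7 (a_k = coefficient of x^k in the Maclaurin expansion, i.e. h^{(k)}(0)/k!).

f: a_k = 0, 3, 0, -1/2, 0, 1/40, 0, -1/1680, …
Substitute x→r, Dx→(1/r')Dx; clear ⇒ L₀.
L = 4 + (2 + 6·x + 6·x^2 + 2·x^3)·Dx + (1 + 4·x + 6·x^2 + 4·x^3 + x^4)·Dx^2  (order 2).
h: a_k = 0, 6, -6, 2, 6, -86/5, 30, -4418/105, …
ICs: h(0) = 0, h′(0) = 6.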